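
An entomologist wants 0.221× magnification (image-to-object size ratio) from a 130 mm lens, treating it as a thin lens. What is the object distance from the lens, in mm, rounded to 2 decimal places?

718.24 mm

With m = dᵢ/dₒ and 1/f = 1/dₒ + 1/dᵢ, substituting dᵢ = m·dₒ gives 1/f = (1 + 1/m)/dₒ, hence dₒ = f·(1 + 1/m).
dₒ = 130 × (1 + 1/0.221) = 130 × 5.52489 ≈ 718.235 mm.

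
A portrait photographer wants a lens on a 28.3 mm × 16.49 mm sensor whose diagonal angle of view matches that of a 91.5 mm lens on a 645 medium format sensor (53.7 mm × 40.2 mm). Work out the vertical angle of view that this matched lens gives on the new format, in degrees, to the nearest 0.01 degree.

20.91°

Sensor diagonal = √(53.7² + 40.2²) = √4499.7300 ≈ 67.0800 mm.
Sensor diagonal = √(28.3² + 16.49²) = √1072.8101 ≈ 32.7538 mm.
Equal diagonal AOV ⇒ f₂ = f₁ · 32.7538/67.0800 = 91.5 × 0.48828 ≈ 44.6775 mm.
Vertical AOV on the new format = 2·arctan(16.49 / (2 × 44.6775)) = 2·arctan(0.18454) ≈ 20.9120°.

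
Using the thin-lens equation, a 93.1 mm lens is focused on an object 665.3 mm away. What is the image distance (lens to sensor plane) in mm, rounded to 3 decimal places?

1/dᵢ = 1/f − 1/dₒ = 1/93.1 − 1/665.3 = 0.0092381 mm⁻¹.
dᵢ = 1/0.0092381 ≈ 108.2479 mm.

108.248 mm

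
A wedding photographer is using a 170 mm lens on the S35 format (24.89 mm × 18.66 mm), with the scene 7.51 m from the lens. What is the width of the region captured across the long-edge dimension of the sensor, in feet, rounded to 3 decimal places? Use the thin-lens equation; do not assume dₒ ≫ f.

dₒ: 7.51 m = 7510 mm.
Similar triangles through the lens centre give W/dₒ = w/dᵢ; with 1/f = 1/dₒ + 1/dᵢ this gives W = w·(dₒ − f)/f.
W = 24.89 mm × (7510 − 170) / 170 = 24.89 × 43.1765 ≈ 1074.662 mm = 1074.662/304.8 ft = 3.5258 ft.

3.526 ft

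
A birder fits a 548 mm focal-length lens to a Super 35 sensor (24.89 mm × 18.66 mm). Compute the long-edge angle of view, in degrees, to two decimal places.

Angle of view α = 2·arctan(w/2f) with w = 24.89 mm and f = 548 mm.
w/2f = 0.02271; arctan(0.02271) ≈ 1.3010°, so α ≈ 2.6019°.

2.60°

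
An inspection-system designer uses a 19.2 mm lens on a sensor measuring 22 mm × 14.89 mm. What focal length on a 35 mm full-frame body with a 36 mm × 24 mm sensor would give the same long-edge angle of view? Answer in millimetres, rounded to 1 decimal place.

31.4 mm

Equal angle of view means equal width/f ratio, so f₂ = f₁ · (width₂/width₁) = 19.2 × 36/22.
f₂ = 19.2 × 1.63636 ≈ 31.418 mm.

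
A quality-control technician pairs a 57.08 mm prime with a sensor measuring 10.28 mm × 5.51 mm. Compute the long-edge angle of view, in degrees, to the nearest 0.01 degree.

Angle of view α = 2·arctan(w/2f) with w = 10.28 mm and f = 57.08 mm.
w/2f = 0.09005; arctan(0.09005) ≈ 5.1456°, so α ≈ 10.2911°.

10.29°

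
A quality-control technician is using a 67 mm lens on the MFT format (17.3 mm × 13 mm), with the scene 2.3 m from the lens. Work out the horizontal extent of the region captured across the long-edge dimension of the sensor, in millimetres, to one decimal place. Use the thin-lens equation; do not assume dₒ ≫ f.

dₒ: 2.3 m = 2300 mm.
Similar triangles through the lens centre give W/dₒ = w/dᵢ; with 1/f = 1/dₒ + 1/dᵢ this gives W = w·(dₒ − f)/f.
W = 17.3 mm × (2300 − 67) / 67 = 17.3 × 33.3284 ≈ 576.581 mm.

576.6 mm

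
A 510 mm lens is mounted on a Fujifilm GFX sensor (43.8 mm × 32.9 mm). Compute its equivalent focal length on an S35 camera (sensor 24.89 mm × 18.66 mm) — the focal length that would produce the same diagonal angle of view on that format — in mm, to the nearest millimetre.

Sensor diagonal = √(43.8² + 32.9²) = √3000.8500 ≈ 54.7800 mm.
Sensor diagonal = √(24.89² + 18.66²) = √967.7077 ≈ 31.1080 mm.
Equal angle of view means equal diagonal/f ratio, so f₂ = f₁ · (diagonal₂/diagonal₁) = 510 × 31.1080/54.7800.
f₂ = 510 × 0.56787 ≈ 289.614 mm.

290 mm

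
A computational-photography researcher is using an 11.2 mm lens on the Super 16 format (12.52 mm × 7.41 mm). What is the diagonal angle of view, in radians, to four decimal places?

1.1520 rad

Sensor diagonal = √(12.52² + 7.41²) = √211.6585 ≈ 14.5485 mm.
Angle of view α = 2·arctan(d/2f) with d = 14.5485 mm and f = 11.2 mm.
d/2f = 0.64949; arctan(0.64949) ≈ 0.5760 rad, so α ≈ 1.1520 rad.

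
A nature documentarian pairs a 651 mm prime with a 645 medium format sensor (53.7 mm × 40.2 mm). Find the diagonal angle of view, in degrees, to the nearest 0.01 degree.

5.90°

Sensor diagonal = √(53.7² + 40.2²) = √4499.7300 ≈ 67.0800 mm.
Angle of view α = 2·arctan(d/2f) with d = 67.0800 mm and f = 651 mm.
d/2f = 0.05152; arctan(0.05152) ≈ 2.9493°, so α ≈ 5.8986°.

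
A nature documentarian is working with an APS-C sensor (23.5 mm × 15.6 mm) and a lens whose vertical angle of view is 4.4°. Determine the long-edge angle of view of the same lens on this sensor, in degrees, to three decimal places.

From the vertical AOV: f = 15.6 / (2·tan(2.2°)) = 15.6 / 0.07683 ≈ 203.0397 mm.
Long-edge AOV = 2·arctan(23.5 / (2 × 203.0397)) = 2·arctan(0.05787) ≈ 6.6241°.

6.624°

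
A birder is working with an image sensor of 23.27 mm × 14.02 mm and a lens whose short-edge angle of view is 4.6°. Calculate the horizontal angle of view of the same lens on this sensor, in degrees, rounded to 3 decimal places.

From the short-edge AOV: f = 14.02 / (2·tan(2.3°)) = 14.02 / 0.08033 ≈ 174.5338 mm.
Horizontal AOV = 2·arctan(23.27 / (2 × 174.5338)) = 2·arctan(0.06666) ≈ 7.6278°.

7.628°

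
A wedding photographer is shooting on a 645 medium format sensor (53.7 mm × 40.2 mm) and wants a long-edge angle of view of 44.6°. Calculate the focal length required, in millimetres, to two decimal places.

65.47 mm

From α = 2·arctan(w/2f) we get f = w / (2·tan(α/2)).
With w = 53.7 mm and α/2 = 22.3°, tan(α/2) ≈ 0.41013, so f ≈ 53.7 / 0.82026 ≈ 65.4671 mm.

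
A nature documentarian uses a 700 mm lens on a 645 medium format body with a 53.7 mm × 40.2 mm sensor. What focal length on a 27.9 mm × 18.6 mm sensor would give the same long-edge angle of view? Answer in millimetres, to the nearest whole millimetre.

364 mm

Equal angle of view means equal width/f ratio, so f₂ = f₁ · (width₂/width₁) = 700 × 27.9/53.7.
f₂ = 700 × 0.51955 ≈ 363.687 mm.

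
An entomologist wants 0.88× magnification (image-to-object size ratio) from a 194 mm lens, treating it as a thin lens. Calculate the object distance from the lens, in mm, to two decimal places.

With m = dᵢ/dₒ and 1/f = 1/dₒ + 1/dᵢ, substituting dᵢ = m·dₒ gives 1/f = (1 + 1/m)/dₒ, hence dₒ = f·(1 + 1/m).
dₒ = 194 × (1 + 1/0.88) = 194 × 2.13636 ≈ 414.455 mm.

414.45 mm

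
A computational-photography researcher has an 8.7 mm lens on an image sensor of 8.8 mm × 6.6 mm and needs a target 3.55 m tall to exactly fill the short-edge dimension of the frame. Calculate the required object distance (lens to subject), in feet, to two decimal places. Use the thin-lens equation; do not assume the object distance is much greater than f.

W: 3.55 m = 3550 mm.
Magnification m = h/W = dᵢ/dₒ; combined with 1/f = 1/dₒ + 1/dᵢ this gives dₒ = f·(1 + W/h).
dₒ = 8.7 mm × (1 + 3550/6.6) = 8.7 × 538.8788 ≈ 4688.245 mm = 4688.245/304.8 ft = 15.3814 ft.

15.38 ft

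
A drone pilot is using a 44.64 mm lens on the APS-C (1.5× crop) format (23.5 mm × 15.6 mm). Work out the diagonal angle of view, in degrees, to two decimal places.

35.07°

Sensor diagonal = √(23.5² + 15.6²) = √795.6100 ≈ 28.2066 mm.
Angle of view α = 2·arctan(d/2f) with d = 28.2066 mm and f = 44.64 mm.
d/2f = 0.31593; arctan(0.31593) ≈ 17.5331°, so α ≈ 35.0662°.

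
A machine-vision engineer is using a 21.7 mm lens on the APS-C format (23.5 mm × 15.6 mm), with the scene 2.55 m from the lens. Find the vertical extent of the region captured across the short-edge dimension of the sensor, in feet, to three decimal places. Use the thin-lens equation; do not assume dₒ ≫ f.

5.963 ft

dₒ: 2.55 m = 2550 mm.
Similar triangles through the lens centre give W/dₒ = h/dᵢ; with 1/f = 1/dₒ + 1/dᵢ this gives W = h·(dₒ − f)/f.
W = 15.6 mm × (2550 − 21.7) / 21.7 = 15.6 × 116.5115 ≈ 1817.580 mm = 1817.580/304.8 ft = 5.96319 ft.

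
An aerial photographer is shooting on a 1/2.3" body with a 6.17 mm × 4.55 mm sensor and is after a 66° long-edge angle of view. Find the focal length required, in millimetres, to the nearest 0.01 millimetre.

4.75 mm

From α = 2·arctan(w/2f) we get f = w / (2·tan(α/2)).
With w = 6.17 mm and α/2 = 33°, tan(α/2) ≈ 0.64941, so f ≈ 6.17 / 1.29882 ≈ 4.7505 mm.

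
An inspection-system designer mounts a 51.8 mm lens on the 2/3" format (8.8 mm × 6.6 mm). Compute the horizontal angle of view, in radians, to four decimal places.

0.1695 rad

Angle of view α = 2·arctan(w/2f) with w = 8.8 mm and f = 51.8 mm.
w/2f = 0.08494; arctan(0.08494) ≈ 0.0847 rad, so α ≈ 0.1695 rad.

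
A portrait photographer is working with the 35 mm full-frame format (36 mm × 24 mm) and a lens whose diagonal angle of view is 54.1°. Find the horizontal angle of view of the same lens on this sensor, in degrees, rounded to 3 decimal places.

46.038°

Sensor diagonal = √(36² + 24²) = √1872.0000 ≈ 43.2666 mm.
From the diagonal AOV: f = 43.2666 / (2·tan(27.05°)) = 43.2666 / 1.02125 ≈ 42.3663 mm.
Horizontal AOV = 2·arctan(36 / (2 × 42.3663)) = 2·arctan(0.42487) ≈ 46.0380°.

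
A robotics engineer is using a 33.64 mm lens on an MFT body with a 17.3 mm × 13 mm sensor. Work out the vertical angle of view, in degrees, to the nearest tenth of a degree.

Angle of view α = 2·arctan(h/2f) with h = 13 mm and f = 33.64 mm.
h/2f = 0.19322; arctan(0.19322) ≈ 10.9361°, so α ≈ 21.8721°.

21.9°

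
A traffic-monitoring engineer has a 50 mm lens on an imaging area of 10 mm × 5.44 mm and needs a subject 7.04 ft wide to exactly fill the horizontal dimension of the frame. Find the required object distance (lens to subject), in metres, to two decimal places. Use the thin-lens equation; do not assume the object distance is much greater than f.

W: 7.04 ft × 304.8 mm/ft = 2145.79 mm.
Magnification m = w/W = dᵢ/dₒ; combined with 1/f = 1/dₒ + 1/dᵢ this gives dₒ = f·(1 + W/w).
dₒ = 50 mm × (1 + 2145.79/10) = 50 × 215.5792 ≈ 10778.960 mm = 10.779 m.

10.78 m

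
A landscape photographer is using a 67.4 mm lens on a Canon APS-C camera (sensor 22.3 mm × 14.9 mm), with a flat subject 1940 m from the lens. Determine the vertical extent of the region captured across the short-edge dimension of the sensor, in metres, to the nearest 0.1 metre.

dₒ: 1940 m = 1.94e+06 mm.
Similar triangles through the lens centre give W/dₒ = h/dᵢ; with 1/f = 1/dₒ + 1/dᵢ this gives W = h·(dₒ − f)/f.
W = 14.9 mm × (1.94e+06 − 67.4) / 67.4 = 14.9 × 28782.3828 ≈ 428857.504 mm = 428.858 m.

428.9 m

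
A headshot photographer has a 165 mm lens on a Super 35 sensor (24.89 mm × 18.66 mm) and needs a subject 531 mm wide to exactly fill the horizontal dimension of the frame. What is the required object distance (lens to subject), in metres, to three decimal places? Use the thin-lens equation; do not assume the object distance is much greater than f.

Magnification m = w/W = dᵢ/dₒ; combined with 1/f = 1/dₒ + 1/dᵢ this gives dₒ = f·(1 + W/w).
dₒ = 165 mm × (1 + 531/24.89) = 165 × 22.3339 ≈ 3685.088 mm = 3.68509 m.

3.685 m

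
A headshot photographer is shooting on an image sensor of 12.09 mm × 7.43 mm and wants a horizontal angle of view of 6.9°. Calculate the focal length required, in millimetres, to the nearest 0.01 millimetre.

100.27 mm

From α = 2·arctan(w/2f) we get f = w / (2·tan(α/2)).
With w = 12.09 mm and α/2 = 3.45°, tan(α/2) ≈ 0.06029, so f ≈ 12.09 / 0.12057 ≈ 100.2708 mm.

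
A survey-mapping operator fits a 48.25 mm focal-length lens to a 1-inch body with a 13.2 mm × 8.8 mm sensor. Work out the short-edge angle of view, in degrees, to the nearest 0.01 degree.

10.42°

Angle of view α = 2·arctan(h/2f) with h = 8.8 mm and f = 48.25 mm.
h/2f = 0.09119; arctan(0.09119) ≈ 5.2105°, so α ≈ 10.4210°.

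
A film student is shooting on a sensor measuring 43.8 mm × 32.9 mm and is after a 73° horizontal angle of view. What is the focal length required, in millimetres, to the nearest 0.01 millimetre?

From α = 2·arctan(w/2f) we get f = w / (2·tan(α/2)).
With w = 43.8 mm and α/2 = 36.5°, tan(α/2) ≈ 0.73996, so f ≈ 43.8 / 1.47992 ≈ 29.5962 mm.

29.60 mm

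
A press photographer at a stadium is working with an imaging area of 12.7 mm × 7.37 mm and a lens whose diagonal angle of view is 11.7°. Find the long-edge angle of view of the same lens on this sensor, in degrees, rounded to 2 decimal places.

10.13°

Sensor diagonal = √(12.7² + 7.37²) = √215.6069 ≈ 14.6836 mm.
From the diagonal AOV: f = 14.6836 / (2·tan(5.85°)) = 14.6836 / 0.20492 ≈ 71.6564 mm.
Long-edge AOV = 2·arctan(12.7 / (2 × 71.6564)) = 2·arctan(0.08862) ≈ 10.1283°.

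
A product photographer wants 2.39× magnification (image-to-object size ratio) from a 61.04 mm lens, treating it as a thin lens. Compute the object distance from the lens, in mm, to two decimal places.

With m = dᵢ/dₒ and 1/f = 1/dₒ + 1/dᵢ, substituting dᵢ = m·dₒ gives 1/f = (1 + 1/m)/dₒ, hence dₒ = f·(1 + 1/m).
dₒ = 61.04 × (1 + 1/2.39) = 61.04 × 1.41841 ≈ 86.580 mm.

86.58 mm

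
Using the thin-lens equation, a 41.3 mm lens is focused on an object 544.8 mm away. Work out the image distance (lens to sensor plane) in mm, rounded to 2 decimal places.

1/dᵢ = 1/f − 1/dₒ = 1/41.3 − 1/544.8 = 0.0223775 mm⁻¹.
dᵢ = 1/0.0223775 ≈ 44.6877 mm.

44.69 mm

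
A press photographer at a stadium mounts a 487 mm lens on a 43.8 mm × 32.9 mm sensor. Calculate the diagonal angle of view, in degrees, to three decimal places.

Sensor diagonal = √(43.8² + 32.9²) = √3000.8500 ≈ 54.7800 mm.
Angle of view α = 2·arctan(d/2f) with d = 54.7800 mm and f = 487 mm.
d/2f = 0.05624; arctan(0.05624) ≈ 3.2191°, so α ≈ 6.4381°.

6.438°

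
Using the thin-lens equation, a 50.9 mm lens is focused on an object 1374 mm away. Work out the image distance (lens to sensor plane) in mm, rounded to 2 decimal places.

52.86 mm

1/dᵢ = 1/f − 1/dₒ = 1/50.9 − 1/1374 = 0.0189186 mm⁻¹.
dᵢ = 1/0.0189186 ≈ 52.8581 mm.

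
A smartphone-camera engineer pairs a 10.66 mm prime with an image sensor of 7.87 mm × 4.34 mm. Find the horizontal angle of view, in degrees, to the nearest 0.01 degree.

40.52°

Angle of view α = 2·arctan(w/2f) with w = 7.87 mm and f = 10.66 mm.
w/2f = 0.36914; arctan(0.36914) ≈ 20.2610°, so α ≈ 40.5219°.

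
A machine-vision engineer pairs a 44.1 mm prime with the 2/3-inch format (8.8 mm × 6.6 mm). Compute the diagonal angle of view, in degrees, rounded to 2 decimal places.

Sensor diagonal = √(8.8² + 6.6²) = √121.0000 ≈ 11.0000 mm.
Angle of view α = 2·arctan(d/2f) with d = 11.0000 mm and f = 44.1 mm.
d/2f = 0.12472; arctan(0.12472) ≈ 7.1090°, so α ≈ 14.2181°.

14.22°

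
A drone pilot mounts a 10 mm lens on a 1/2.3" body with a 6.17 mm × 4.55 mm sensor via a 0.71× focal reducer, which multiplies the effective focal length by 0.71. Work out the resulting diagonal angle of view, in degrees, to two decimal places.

Effective focal length f = 10 × 0.71 = 7.1 mm.
Sensor diagonal = √(6.17² + 4.55²) = √58.7714 ≈ 7.6663 mm.
α = 2·arctan(7.666 / (2 × 7.1)) = 2·arctan(0.53988) ≈ 56.7272°.

56.73°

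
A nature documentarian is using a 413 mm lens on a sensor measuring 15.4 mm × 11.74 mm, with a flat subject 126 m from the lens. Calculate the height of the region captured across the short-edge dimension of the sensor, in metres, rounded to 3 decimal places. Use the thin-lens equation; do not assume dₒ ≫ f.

dₒ: 126 m = 126000 mm.
Similar triangles through the lens centre give W/dₒ = h/dᵢ; with 1/f = 1/dₒ + 1/dᵢ this gives W = h·(dₒ − f)/f.
W = 11.74 mm × (126000 − 413) / 413 = 11.74 × 304.0847 ≈ 3569.955 mm = 3.56995 m.

3.570 m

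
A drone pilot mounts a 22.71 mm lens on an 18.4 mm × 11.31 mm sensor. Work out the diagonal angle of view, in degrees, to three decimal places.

Sensor diagonal = √(18.4² + 11.31²) = √466.4761 ≈ 21.5981 mm.
Angle of view α = 2·arctan(d/2f) with d = 21.5981 mm and f = 22.71 mm.
d/2f = 0.47552; arctan(0.47552) ≈ 25.4320°, so α ≈ 50.8639°.

50.864°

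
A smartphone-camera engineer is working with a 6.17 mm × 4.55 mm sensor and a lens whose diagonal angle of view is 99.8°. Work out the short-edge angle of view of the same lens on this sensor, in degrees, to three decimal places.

70.354°

Sensor diagonal = √(6.17² + 4.55²) = √58.7714 ≈ 7.6663 mm.
From the diagonal AOV: f = 7.6663 / (2·tan(49.9°)) = 7.6663 / 2.37508 ≈ 3.2278 mm.
Short-edge AOV = 2·arctan(4.55 / (2 × 3.2278)) = 2·arctan(0.70482) ≈ 70.3536°.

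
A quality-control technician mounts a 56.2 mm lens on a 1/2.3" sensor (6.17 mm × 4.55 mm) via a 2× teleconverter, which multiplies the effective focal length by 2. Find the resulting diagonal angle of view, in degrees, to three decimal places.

Effective focal length f = 56.2 × 2 = 112.4 mm.
Sensor diagonal = √(6.17² + 4.55²) = √58.7714 ≈ 7.6663 mm.
α = 2·arctan(7.666 / (2 × 112.4)) = 2·arctan(0.03410) ≈ 3.9063°.

3.906°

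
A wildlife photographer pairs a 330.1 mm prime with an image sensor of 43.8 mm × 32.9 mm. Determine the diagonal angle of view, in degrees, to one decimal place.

9.5°

Sensor diagonal = √(43.8² + 32.9²) = √3000.8500 ≈ 54.7800 mm.
Angle of view α = 2·arctan(d/2f) with d = 54.7800 mm and f = 330.1 mm.
d/2f = 0.08297; arctan(0.08297) ≈ 4.7432°, so α ≈ 9.4865°.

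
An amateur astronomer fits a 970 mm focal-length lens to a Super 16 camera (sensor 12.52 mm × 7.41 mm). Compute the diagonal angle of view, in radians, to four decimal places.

0.0150 rad

Sensor diagonal = √(12.52² + 7.41²) = √211.6585 ≈ 14.5485 mm.
Angle of view α = 2·arctan(d/2f) with d = 14.5485 mm and f = 970 mm.
d/2f = 0.00750; arctan(0.00750) ≈ 0.0075 rad, so α ≈ 0.0150 rad.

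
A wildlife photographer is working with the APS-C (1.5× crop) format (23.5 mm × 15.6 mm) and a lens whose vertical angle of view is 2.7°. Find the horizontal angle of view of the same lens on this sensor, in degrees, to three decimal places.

From the vertical AOV: f = 15.6 / (2·tan(1.35°)) = 15.6 / 0.04713 ≈ 330.9810 mm.
Horizontal AOV = 2·arctan(23.5 / (2 × 330.9810)) = 2·arctan(0.03550) ≈ 4.0664°.

4.066°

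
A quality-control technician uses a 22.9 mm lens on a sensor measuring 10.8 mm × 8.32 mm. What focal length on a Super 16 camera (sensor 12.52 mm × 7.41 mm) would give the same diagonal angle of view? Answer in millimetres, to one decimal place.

24.4 mm

Sensor diagonal = √(10.8² + 8.32²) = √185.8624 ≈ 13.6331 mm.
Sensor diagonal = √(12.52² + 7.41²) = √211.6585 ≈ 14.5485 mm.
Equal angle of view means equal diagonal/f ratio, so f₂ = f₁ · (diagonal₂/diagonal₁) = 22.9 × 14.5485/13.6331.
f₂ = 22.9 × 1.06714 ≈ 24.438 mm.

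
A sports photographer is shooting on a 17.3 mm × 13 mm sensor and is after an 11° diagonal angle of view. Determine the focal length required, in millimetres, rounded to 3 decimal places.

Sensor diagonal = √(17.3² + 13²) = √468.2900 ≈ 21.6400 mm.
From α = 2·arctan(d/2f) we get f = d / (2·tan(α/2)).
With d = 21.6400 mm and α/2 = 5.5°, tan(α/2) ≈ 0.09629, so f ≈ 21.6400 / 0.19258 ≈ 112.3700 mm.

112.370 mm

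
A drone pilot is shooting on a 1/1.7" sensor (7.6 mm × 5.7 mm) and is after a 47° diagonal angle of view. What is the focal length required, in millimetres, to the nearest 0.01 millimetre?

10.92 mm

Sensor diagonal = √(7.6² + 5.7²) = √90.2500 ≈ 9.5000 mm.
From α = 2·arctan(d/2f) we get f = d / (2·tan(α/2)).
With d = 9.5000 mm and α/2 = 23.5°, tan(α/2) ≈ 0.43481, so f ≈ 9.5000 / 0.86962 ≈ 10.9243 mm.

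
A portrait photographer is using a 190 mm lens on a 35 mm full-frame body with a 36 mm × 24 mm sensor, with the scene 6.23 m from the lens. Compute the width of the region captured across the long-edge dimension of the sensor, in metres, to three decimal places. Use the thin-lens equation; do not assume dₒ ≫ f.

dₒ: 6.23 m = 6230 mm.
Similar triangles through the lens centre give W/dₒ = w/dᵢ; with 1/f = 1/dₒ + 1/dᵢ this gives W = w·(dₒ − f)/f.
W = 36 mm × (6230 − 190) / 190 = 36 × 31.7895 ≈ 1144.421 mm = 1.14442 m.

1.144 m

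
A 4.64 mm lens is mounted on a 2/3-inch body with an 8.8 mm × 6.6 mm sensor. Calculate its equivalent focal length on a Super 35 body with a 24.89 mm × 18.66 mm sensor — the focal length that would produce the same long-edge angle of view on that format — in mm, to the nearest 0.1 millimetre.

Equal angle of view means equal width/f ratio, so f₂ = f₁ · (width₂/width₁) = 4.64 × 24.89/8.8.
f₂ = 4.64 × 2.82841 ≈ 13.124 mm.

13.1 mm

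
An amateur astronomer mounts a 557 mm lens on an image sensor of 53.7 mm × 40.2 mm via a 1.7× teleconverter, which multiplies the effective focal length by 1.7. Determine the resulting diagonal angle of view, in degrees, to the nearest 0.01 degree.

Effective focal length f = 557 × 1.7 = 946.9 mm.
Sensor diagonal = √(53.7² + 40.2²) = √4499.7300 ≈ 67.0800 mm.
α = 2·arctan(67.080 / (2 × 946.9)) = 2·arctan(0.03542) ≈ 4.0572°.

4.06°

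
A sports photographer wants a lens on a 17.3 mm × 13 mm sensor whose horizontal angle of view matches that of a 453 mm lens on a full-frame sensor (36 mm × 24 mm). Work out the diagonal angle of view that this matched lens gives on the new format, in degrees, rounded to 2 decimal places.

5.69°

Equal horizontal AOV ⇒ f₂ = f₁ · 17.3/36 = 453 × 0.48056 ≈ 217.6917 mm.
Sensor diagonal = √(17.3² + 13²) = √468.2900 ≈ 21.6400 mm.
Diagonal AOV on the new format = 2·arctan(21.6400 / (2 × 217.6917)) = 2·arctan(0.04970) ≈ 5.6909°.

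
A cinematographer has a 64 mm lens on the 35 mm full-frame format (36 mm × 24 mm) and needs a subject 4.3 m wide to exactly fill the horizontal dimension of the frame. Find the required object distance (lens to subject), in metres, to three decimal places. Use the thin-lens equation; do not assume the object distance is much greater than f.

W: 4.3 m = 4300 mm.
Magnification m = w/W = dᵢ/dₒ; combined with 1/f = 1/dₒ + 1/dᵢ this gives dₒ = f·(1 + W/w).
dₒ = 64 mm × (1 + 4300/36) = 64 × 120.4444 ≈ 7708.444 mm = 7.70844 m.

7.708 m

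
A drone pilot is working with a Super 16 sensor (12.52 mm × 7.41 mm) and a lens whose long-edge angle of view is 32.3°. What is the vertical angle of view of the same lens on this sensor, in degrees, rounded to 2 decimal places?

19.45°

From the long-edge AOV: f = 12.52 / (2·tan(16.15°)) = 12.52 / 0.57916 ≈ 21.6175 mm.
Vertical AOV = 2·arctan(7.41 / (2 × 21.6175)) = 2·arctan(0.17139) ≈ 19.4508°.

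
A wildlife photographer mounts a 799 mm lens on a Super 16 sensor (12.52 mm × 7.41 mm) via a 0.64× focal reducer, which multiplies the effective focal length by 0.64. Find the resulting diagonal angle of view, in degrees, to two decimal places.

1.63°

Effective focal length f = 799 × 0.64 = 511.36 mm.
Sensor diagonal = √(12.52² + 7.41²) = √211.6585 ≈ 14.5485 mm.
α = 2·arctan(14.548 / (2 × 511.36)) = 2·arctan(0.01423) ≈ 1.6300°.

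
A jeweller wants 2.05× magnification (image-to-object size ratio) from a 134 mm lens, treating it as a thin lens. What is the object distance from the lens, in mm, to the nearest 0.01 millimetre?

199.37 mm

With m = dᵢ/dₒ and 1/f = 1/dₒ + 1/dᵢ, substituting dᵢ = m·dₒ gives 1/f = (1 + 1/m)/dₒ, hence dₒ = f·(1 + 1/m).
dₒ = 134 × (1 + 1/2.05) = 134 × 1.48780 ≈ 199.366 mm.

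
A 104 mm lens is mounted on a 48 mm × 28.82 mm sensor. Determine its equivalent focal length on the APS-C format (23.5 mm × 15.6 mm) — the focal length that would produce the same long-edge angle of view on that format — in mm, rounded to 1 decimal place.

Equal angle of view means equal width/f ratio, so f₂ = f₁ · (width₂/width₁) = 104 × 23.5/48.
f₂ = 104 × 0.48958 ≈ 50.917 mm.

50.9 mm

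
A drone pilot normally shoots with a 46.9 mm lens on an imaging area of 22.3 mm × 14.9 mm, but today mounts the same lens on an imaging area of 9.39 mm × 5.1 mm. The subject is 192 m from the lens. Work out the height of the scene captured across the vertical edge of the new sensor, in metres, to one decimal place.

20.9 m

The focal length stays 46.9 mm; the relevant sensor dimension is now h = 5.1 mm. Object distance dₒ = 192 m = 192000 mm.
Thin-lens field height W = h·(dₒ − f)/f = 5.1 × (192000 − 46.9)/46.9 ≈ 20873.365 mm = 20.8734 m.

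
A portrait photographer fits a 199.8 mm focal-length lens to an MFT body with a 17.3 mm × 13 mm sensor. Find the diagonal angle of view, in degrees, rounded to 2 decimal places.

6.20°

Sensor diagonal = √(17.3² + 13²) = √468.2900 ≈ 21.6400 mm.
Angle of view α = 2·arctan(d/2f) with d = 21.6400 mm and f = 199.8 mm.
d/2f = 0.05415; arctan(0.05415) ≈ 3.0998°, so α ≈ 6.1996°.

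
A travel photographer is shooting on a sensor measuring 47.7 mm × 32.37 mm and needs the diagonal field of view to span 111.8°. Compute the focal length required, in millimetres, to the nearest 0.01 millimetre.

19.51 mm

Sensor diagonal = √(47.7² + 32.37²) = √3323.1069 ≈ 57.6464 mm.
From α = 2·arctan(d/2f) we get f = d / (2·tan(α/2)).
With d = 57.6464 mm and α/2 = 55.9°, tan(α/2) ≈ 1.47699, so f ≈ 57.6464 / 2.95399 ≈ 19.5148 mm.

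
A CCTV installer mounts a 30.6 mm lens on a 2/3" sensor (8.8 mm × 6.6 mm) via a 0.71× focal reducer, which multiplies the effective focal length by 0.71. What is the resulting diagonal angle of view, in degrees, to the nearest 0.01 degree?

28.41°

Effective focal length f = 30.6 × 0.71 = 21.726 mm.
Sensor diagonal = √(8.8² + 6.6²) = √121.0000 ≈ 11.0000 mm.
α = 2·arctan(11.000 / (2 × 21.726)) = 2·arctan(0.25315) ≈ 28.4123°.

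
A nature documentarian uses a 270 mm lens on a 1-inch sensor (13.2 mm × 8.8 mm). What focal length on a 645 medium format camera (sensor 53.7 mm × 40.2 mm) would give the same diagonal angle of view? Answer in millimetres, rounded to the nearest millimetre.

1142 mm

Sensor diagonal = √(13.2² + 8.8²) = √251.6800 ≈ 15.8644 mm.
Sensor diagonal = √(53.7² + 40.2²) = √4499.7300 ≈ 67.0800 mm.
Equal angle of view means equal diagonal/f ratio, so f₂ = f₁ · (diagonal₂/diagonal₁) = 270 × 67.0800/15.8644.
f₂ = 270 × 4.22833 ≈ 1141.649 mm.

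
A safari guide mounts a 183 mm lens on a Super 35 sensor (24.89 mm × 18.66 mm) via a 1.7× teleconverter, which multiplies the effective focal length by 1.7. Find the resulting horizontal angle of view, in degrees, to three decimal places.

4.582°

Effective focal length f = 183 × 1.7 = 311.1 mm.
α = 2·arctan(24.89 / (2 × 311.1)) = 2·arctan(0.04000) ≈ 4.5816°.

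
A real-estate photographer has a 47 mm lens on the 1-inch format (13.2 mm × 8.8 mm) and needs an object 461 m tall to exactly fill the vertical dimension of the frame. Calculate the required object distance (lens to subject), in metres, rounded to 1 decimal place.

2462.2 m

W: 461 m = 461000 mm.
Magnification m = h/W = dᵢ/dₒ; combined with 1/f = 1/dₒ + 1/dᵢ this gives dₒ = f·(1 + W/h).
dₒ = 47 mm × (1 + 461000/8.8) = 47 × 52387.3636 ≈ 2462206.091 mm = 2462.21 m.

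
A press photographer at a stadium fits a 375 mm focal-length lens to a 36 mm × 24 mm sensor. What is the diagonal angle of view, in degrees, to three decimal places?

Sensor diagonal = √(36² + 24²) = √1872.0000 ≈ 43.2666 mm.
Angle of view α = 2·arctan(d/2f) with d = 43.2666 mm and f = 375 mm.
d/2f = 0.05769; arctan(0.05769) ≈ 3.3017°, so α ≈ 6.6033°.

6.603°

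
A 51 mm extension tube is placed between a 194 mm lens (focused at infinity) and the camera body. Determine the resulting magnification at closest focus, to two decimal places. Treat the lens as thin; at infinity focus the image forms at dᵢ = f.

The tube moves the image plane from f to f + e, so dᵢ = 194 + 51 = 245 mm. Focus is achieved when 1/f = 1/dₒ + 1/dᵢ, giving dₒ = 1/(1/f − 1/(f+e)).
Magnification m = dᵢ/dₒ = (f+e)·(1/f − 1/(f+e)) = e/f = 51/194 ≈ 0.2629.

0.26×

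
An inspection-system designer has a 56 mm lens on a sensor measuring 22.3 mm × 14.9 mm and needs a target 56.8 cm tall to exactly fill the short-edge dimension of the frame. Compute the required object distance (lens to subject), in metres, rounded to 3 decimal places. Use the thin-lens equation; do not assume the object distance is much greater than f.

2.191 m

W: 56.8 cm = 568 mm.
Magnification m = h/W = dᵢ/dₒ; combined with 1/f = 1/dₒ + 1/dᵢ this gives dₒ = f·(1 + W/h).
dₒ = 56 mm × (1 + 568/14.9) = 56 × 39.1208 ≈ 2190.765 mm = 2.19077 m.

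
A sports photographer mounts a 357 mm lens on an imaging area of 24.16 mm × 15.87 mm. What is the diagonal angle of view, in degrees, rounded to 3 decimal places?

Sensor diagonal = √(24.16² + 15.87²) = √835.5625 ≈ 28.9061 mm.
Angle of view α = 2·arctan(d/2f) with d = 28.9061 mm and f = 357 mm.
d/2f = 0.04048; arctan(0.04048) ≈ 2.3183°, so α ≈ 4.6367°.

4.637°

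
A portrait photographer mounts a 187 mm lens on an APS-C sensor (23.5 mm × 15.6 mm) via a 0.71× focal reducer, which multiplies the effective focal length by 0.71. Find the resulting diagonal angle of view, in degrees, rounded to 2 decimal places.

12.13°

Effective focal length f = 187 × 0.71 = 132.77 mm.
Sensor diagonal = √(23.5² + 15.6²) = √795.6100 ≈ 28.2066 mm.
α = 2·arctan(28.207 / (2 × 132.77)) = 2·arctan(0.10622) ≈ 12.1268°.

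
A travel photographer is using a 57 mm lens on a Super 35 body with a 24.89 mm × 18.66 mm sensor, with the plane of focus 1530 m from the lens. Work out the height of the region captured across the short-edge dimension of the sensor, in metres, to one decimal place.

500.9 m

dₒ: 1530 m = 1.53e+06 mm.
Similar triangles through the lens centre give W/dₒ = h/dᵢ; with 1/f = 1/dₒ + 1/dᵢ this gives W = h·(dₒ − f)/f.
W = 18.66 mm × (1.53e+06 − 57) / 57 = 18.66 × 26841.1053 ≈ 500855.024 mm = 500.855 m.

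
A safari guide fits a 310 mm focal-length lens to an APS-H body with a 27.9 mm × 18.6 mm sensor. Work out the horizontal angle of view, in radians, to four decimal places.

0.0899 rad

Angle of view α = 2·arctan(w/2f) with w = 27.9 mm and f = 310 mm.
w/2f = 0.04500; arctan(0.04500) ≈ 0.0450 rad, so α ≈ 0.0899 rad.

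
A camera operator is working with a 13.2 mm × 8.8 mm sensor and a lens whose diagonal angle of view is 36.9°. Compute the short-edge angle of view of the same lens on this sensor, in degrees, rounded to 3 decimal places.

Sensor diagonal = √(13.2² + 8.8²) = √251.6800 ≈ 15.8644 mm.
From the diagonal AOV: f = 15.8644 / (2·tan(18.45°)) = 15.8644 / 0.66725 ≈ 23.7758 mm.
Short-edge AOV = 2·arctan(8.8 / (2 × 23.7758)) = 2·arctan(0.18506) ≈ 20.9693°.

20.969°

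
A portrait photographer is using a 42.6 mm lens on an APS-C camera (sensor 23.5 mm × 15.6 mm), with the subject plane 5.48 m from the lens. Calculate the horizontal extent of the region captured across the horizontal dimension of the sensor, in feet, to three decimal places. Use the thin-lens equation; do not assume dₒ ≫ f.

9.841 ft

dₒ: 5.48 m = 5480 mm.
Similar triangles through the lens centre give W/dₒ = w/dᵢ; with 1/f = 1/dₒ + 1/dᵢ this gives W = w·(dₒ − f)/f.
W = 23.5 mm × (5480 − 42.6) / 42.6 = 23.5 × 127.6385 ≈ 2999.505 mm = 2999.505/304.8 ft = 9.84089 ft.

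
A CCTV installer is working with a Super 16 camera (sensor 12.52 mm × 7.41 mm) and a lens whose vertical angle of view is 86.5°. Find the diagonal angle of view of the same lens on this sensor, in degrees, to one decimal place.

From the vertical AOV: f = 7.41 / (2·tan(43.25°)) = 7.41 / 1.88141 ≈ 3.9385 mm.
Sensor diagonal = √(12.52² + 7.41²) = √211.6585 ≈ 14.5485 mm.
Diagonal AOV = 2·arctan(14.5485 / (2 × 3.9385)) = 2·arctan(1.84694) ≈ 123.1347°.

123.1°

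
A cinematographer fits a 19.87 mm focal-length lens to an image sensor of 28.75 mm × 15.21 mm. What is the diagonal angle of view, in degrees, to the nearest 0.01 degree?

78.60°

Sensor diagonal = √(28.75² + 15.21²) = √1057.9066 ≈ 32.5255 mm.
Angle of view α = 2·arctan(d/2f) with d = 32.5255 mm and f = 19.87 mm.
d/2f = 0.81846; arctan(0.81846) ≈ 39.2988°, so α ≈ 78.5977°.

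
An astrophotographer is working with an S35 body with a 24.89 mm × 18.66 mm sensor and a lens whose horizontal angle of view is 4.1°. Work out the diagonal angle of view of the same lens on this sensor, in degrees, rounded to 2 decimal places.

5.12°

From the horizontal AOV: f = 24.89 / (2·tan(2.05°)) = 24.89 / 0.07159 ≈ 347.6789 mm.
Sensor diagonal = √(24.89² + 18.66²) = √967.7077 ≈ 31.1080 mm.
Diagonal AOV = 2·arctan(31.1080 / (2 × 347.6789)) = 2·arctan(0.04474) ≈ 5.1230°.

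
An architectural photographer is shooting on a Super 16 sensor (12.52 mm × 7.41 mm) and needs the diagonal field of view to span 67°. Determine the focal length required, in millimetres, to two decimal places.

Sensor diagonal = √(12.52² + 7.41²) = √211.6585 ≈ 14.5485 mm.
From α = 2·arctan(d/2f) we get f = d / (2·tan(α/2)).
With d = 14.5485 mm and α/2 = 33.5°, tan(α/2) ≈ 0.66189, so f ≈ 14.5485 / 1.32377 ≈ 10.9902 mm.

10.99 mm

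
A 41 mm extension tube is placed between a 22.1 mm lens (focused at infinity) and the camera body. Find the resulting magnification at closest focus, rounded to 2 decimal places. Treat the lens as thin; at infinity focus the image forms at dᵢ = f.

1.86×

The tube moves the image plane from f to f + e, so dᵢ = 22.1 + 41 = 63.1 mm. Focus is achieved when 1/f = 1/dₒ + 1/dᵢ, giving dₒ = 1/(1/f − 1/(f+e)).
Magnification m = dᵢ/dₒ = (f+e)·(1/f − 1/(f+e)) = e/f = 41/22.1 ≈ 1.8552.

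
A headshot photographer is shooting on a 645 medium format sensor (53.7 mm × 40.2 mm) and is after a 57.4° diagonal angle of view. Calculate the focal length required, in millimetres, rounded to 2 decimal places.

61.26 mm

Sensor diagonal = √(53.7² + 40.2²) = √4499.7300 ≈ 67.0800 mm.
From α = 2·arctan(d/2f) we get f = d / (2·tan(α/2)).
With d = 67.0800 mm and α/2 = 28.7°, tan(α/2) ≈ 0.54748, so f ≈ 67.0800 / 1.09497 ≈ 61.2621 mm.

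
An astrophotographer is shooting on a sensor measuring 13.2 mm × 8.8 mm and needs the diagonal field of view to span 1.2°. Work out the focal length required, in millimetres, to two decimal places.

Sensor diagonal = √(13.2² + 8.8²) = √251.6800 ≈ 15.8644 mm.
From α = 2·arctan(d/2f) we get f = d / (2·tan(α/2)).
With d = 15.8644 mm and α/2 = 0.6°, tan(α/2) ≈ 0.01047, so f ≈ 15.8644 / 0.02094 ≈ 757.4428 mm.

757.44 mm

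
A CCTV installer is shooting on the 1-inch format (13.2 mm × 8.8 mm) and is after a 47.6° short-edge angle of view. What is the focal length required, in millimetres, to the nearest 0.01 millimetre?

From α = 2·arctan(h/2f) we get f = h / (2·tan(α/2)).
With h = 8.8 mm and α/2 = 23.8°, tan(α/2) ≈ 0.44105, so f ≈ 8.8 / 0.88211 ≈ 9.9761 mm.

9.98 mm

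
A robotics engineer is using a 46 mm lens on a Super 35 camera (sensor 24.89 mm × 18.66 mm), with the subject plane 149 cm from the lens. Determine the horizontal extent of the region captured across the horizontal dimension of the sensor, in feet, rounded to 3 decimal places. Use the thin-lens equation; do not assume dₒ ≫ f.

2.563 ft

dₒ: 149 cm = 1490 mm.
Similar triangles through the lens centre give W/dₒ = w/dᵢ; with 1/f = 1/dₒ + 1/dᵢ this gives W = w·(dₒ − f)/f.
W = 24.89 mm × (1490 − 46) / 46 = 24.89 × 31.3913 ≈ 781.330 mm = 781.330/304.8 ft = 2.56342 ft.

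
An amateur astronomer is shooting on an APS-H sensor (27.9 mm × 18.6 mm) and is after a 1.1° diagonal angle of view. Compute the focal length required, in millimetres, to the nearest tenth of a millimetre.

Sensor diagonal = √(27.9² + 18.6²) = √1124.3700 ≈ 33.5316 mm.
From α = 2·arctan(d/2f) we get f = d / (2·tan(α/2)).
With d = 33.5316 mm and α/2 = 0.55°, tan(α/2) ≈ 0.00960, so f ≈ 33.5316 / 0.01920 ≈ 1746.5106 mm.

1746.5 mm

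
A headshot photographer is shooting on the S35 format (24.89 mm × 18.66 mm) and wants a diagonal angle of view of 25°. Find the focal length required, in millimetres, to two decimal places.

70.16 mm

Sensor diagonal = √(24.89² + 18.66²) = √967.7077 ≈ 31.1080 mm.
From α = 2·arctan(d/2f) we get f = d / (2·tan(α/2)).
With d = 31.1080 mm and α/2 = 12.5°, tan(α/2) ≈ 0.22169, so f ≈ 31.1080 / 0.44339 ≈ 70.1596 mm.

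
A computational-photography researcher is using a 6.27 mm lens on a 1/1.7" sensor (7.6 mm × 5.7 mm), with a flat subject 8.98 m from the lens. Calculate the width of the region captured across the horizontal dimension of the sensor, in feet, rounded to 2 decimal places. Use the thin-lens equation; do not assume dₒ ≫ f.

dₒ: 8.98 m = 8980 mm.
Similar triangles through the lens centre give W/dₒ = w/dᵢ; with 1/f = 1/dₒ + 1/dᵢ this gives W = w·(dₒ − f)/f.
W = 7.6 mm × (8980 − 6.27) / 6.27 = 7.6 × 1431.2169 ≈ 10877.248 mm = 10877.248/304.8 ft = 35.6865 ft.

35.69 ft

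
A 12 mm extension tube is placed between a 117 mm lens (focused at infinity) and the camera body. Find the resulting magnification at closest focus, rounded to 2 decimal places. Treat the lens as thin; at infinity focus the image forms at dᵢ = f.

0.10×

The tube moves the image plane from f to f + e, so dᵢ = 117 + 12 = 129 mm. Focus is achieved when 1/f = 1/dₒ + 1/dᵢ, giving dₒ = 1/(1/f − 1/(f+e)).
Magnification m = dᵢ/dₒ = (f+e)·(1/f − 1/(f+e)) = e/f = 12/117 ≈ 0.1026.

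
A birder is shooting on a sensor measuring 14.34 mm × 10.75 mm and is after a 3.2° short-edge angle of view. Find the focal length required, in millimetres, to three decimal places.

192.428 mm

From α = 2·arctan(h/2f) we get f = h / (2·tan(α/2)).
With h = 10.75 mm and α/2 = 1.6°, tan(α/2) ≈ 0.02793, so f ≈ 10.75 / 0.05587 ≈ 192.4280 mm.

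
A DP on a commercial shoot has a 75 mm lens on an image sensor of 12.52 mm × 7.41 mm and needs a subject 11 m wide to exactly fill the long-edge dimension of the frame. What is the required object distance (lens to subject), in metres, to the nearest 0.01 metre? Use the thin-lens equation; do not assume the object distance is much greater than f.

65.97 m

W: 11 m = 11000 mm.
Magnification m = w/W = dᵢ/dₒ; combined with 1/f = 1/dₒ + 1/dᵢ this gives dₒ = f·(1 + W/w).
dₒ = 75 mm × (1 + 11000/12.52) = 75 × 879.5942 ≈ 65969.569 mm = 65.9696 m.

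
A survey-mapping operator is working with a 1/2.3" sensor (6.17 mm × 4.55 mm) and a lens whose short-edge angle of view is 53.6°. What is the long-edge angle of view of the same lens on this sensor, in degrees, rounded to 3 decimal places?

From the short-edge AOV: f = 4.55 / (2·tan(26.8°)) = 4.55 / 1.01027 ≈ 4.5037 mm.
Long-edge AOV = 2·arctan(6.17 / (2 × 4.5037)) = 2·arctan(0.68499) ≈ 68.8213°.

68.821°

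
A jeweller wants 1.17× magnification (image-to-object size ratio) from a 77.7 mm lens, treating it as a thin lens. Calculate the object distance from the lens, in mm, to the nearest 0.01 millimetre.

144.11 mm

With m = dᵢ/dₒ and 1/f = 1/dₒ + 1/dᵢ, substituting dᵢ = m·dₒ gives 1/f = (1 + 1/m)/dₒ, hence dₒ = f·(1 + 1/m).
dₒ = 77.7 × (1 + 1/1.17) = 77.7 × 1.85470 ≈ 144.110 mm.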